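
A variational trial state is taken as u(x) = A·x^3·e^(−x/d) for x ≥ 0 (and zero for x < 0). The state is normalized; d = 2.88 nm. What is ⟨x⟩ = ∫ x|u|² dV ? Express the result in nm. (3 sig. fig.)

⟨x⟩ ≈ 10.1 nm

The expectation value is the |u|²-weighted average of x: ∫ x|u|² dx.
Recall ∫₀^∞ x^m e^(−x/β) dx = m!·β^(m+1), evaluating both integrals, ⟨x⟩ = 7·d/2.
With d = 2.88, ⟨x⟩ = 10.08.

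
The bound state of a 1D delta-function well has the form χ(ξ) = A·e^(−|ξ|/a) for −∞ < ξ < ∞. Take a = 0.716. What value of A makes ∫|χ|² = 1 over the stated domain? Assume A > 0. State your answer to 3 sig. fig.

A ≈ 1.18

Normalization requires ∫|χ|² dξ = 1, integrated from −∞ to ∞.
With ∫₀^∞ ξ^0 e^(−αξ) dξ = 0!/α^1, the integral (without the A² prefactor) comes out to a.
Hence A² = 1/[a].
With a = 0.716: A² = 1.397 and A = 1.182.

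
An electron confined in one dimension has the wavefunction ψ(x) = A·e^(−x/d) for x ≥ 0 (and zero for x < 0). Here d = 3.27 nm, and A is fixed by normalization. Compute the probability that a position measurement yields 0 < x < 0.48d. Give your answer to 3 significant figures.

P ≈ 0.617

The probability is P = ∫ |ψ|² dx over [0, 0.48d].
The normalization integral ∫|ψ|²dx over the whole domain equals d/2·A², and A² cancels in the ratio.
In terms of u = x/d (A² and the length scale cancel between numerator and denominator), P = [∫_{0}^{0.48} e^(-2·u) du] / [∫_{0}^{∞} e^(-2·u) du].
An antiderivative of e^(-2·u) is -e^(-2·u)/2; evaluating from 0 to 0.48 gives 1/2 - e^(-24/25)/2, while the full integral is 1/2.
The result is P = 0.6171.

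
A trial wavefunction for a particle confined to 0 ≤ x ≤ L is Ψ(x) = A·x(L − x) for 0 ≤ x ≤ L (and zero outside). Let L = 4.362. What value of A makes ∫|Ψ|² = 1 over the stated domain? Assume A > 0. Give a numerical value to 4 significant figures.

Normalization requires ∫|Ψ|² dx = 1, integrated from 0 to L.
∫|Ψ|² dx = A²·(L^5/30).
Setting this equal to 1 gives A² = 1/(L^5/30).
Substituting L = 4.362 gives A² = 0.018997, so A = 0.13783.

A ≈ 0.1378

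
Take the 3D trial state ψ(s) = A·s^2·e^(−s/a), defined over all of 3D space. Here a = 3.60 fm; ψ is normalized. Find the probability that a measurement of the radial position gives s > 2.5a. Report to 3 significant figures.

P ≈ 0.762

Integrate the radial probability density 4πs²|ψ|² over s > 2.5a.
The full normalization integral is A²·[45·π·a^7/2] = 1, fixing A².
Let u = s/a; then A², 4π and the length scale all cancel, so P = ∫_{2.5}^{∞} u^6·e^(-2·u) du ÷ ∫_{0}^{∞} u^6·e^(-2·u) du.
With ∫ u^6·e^(-2·u) du = -(4·u^6 + 12·u^5 + 30·u^4 + 60·u^3 + 90·u^2 + 90·u + 45)·e^(-2·u)/8 + C, the region integral is ≈ 4.2873 and the full one is 45/8.
This evaluates to P = 0.7622.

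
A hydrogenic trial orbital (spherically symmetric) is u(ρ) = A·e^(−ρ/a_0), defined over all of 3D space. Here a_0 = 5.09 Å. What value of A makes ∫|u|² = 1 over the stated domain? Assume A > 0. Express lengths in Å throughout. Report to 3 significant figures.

A ≈ 0.0491 Å^(-3/2)

The normalization condition is ∫|u|² 4πρ² dρ = 1 from 0 to ∞.
With u = A·e^(−ρ/a_0), the integral evaluates to A²·[π·a_0^3].
Hence A² = 1/[π·a_0^3].
Plugging in a_0 = 5.09 yields A = 0.04913.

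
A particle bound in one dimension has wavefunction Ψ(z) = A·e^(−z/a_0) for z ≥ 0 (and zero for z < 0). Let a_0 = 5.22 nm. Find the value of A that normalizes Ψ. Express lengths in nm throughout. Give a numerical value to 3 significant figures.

A ≈ 0.619 nm^(-1/2)

We need A² ∫|f|² dz = 1, taking the integral from 0 to ∞.
The integral (without the A² prefactor) comes out to a_0/2.
Setting this equal to 1 gives A² = 1/(a_0/2).
Plugging in a_0 = 5.22 yields A = 0.6190.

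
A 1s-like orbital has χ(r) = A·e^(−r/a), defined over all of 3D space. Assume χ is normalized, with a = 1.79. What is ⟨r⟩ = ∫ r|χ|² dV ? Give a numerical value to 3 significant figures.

⟨r⟩ = ∫ r |χ|² 4πr² dr over the full domain.
Evaluating both integrals, ⟨r⟩ = 3·a/2.
With a = 1.79, ⟨r⟩ = 2.685.

⟨r⟩ ≈ 2.69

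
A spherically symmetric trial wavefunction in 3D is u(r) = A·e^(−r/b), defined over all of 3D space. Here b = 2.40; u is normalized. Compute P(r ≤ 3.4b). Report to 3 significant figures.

With dV = 4πr²dr, the probability is ∫|u|² dV over r ≤ 3.4b.
A² is fixed by ∫₀^∞ 4πr²|u|² dr = 1, i.e. A² = (π·b^3)^(−1).
In terms of t = r/b (A², 4π and the length scale all cancel between numerator and denominator), P = [∫_{0}^{3.4} t^2·e^(-2·t) dt] / [∫_{0}^{∞} t^2·e^(-2·t) dt].
With ∫ t^2·e^(-2·t) dt = -(2·t^2 + 2·t + 1)·e^(-2·t)/4 + C, the region integral is 1/4 - 773·e^(-34/5)/100 and the full one is 1/4.
Taking the ratio yields P = 0.9656.

P ≈ 0.966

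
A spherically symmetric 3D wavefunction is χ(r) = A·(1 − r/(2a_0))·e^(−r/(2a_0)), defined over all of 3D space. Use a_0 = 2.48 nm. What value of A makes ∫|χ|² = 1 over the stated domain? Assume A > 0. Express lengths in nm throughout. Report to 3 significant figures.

We need A² ∫|f|² 4πr² dr = 1, taking the integral from 0 to ∞.
With ∫₀^∞ r^4 e^(−αr) dr = 4!/α^5, the integral (without the A² prefactor) comes out to 8·π·a_0^3.
Hence A² = 1/[8·π·a_0^3].
Plugging in a_0 = 2.48 yields A = 0.05107.

A ≈ 0.0511 nm^(-3/2)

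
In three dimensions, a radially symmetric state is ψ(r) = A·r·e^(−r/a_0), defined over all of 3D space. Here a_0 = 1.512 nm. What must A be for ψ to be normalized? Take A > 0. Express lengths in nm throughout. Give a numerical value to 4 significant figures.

Require ∫ |ψ|² 4πr² dr = 1 over the whole domain.
In 3D with spherical symmetry the volume element is 4πr² dr.
Recall ∫₀^∞ r^m e^(−r/β) dr = m!·β^(m+1), with ψ = A·r·e^(−r/a_0), the integral evaluates to A²·[3·π·a_0^5].
Substituting a_0 = 1.512 gives A² = 0.013427, so A = 0.11587.

A ≈ 0.1159 nm^(-5/2)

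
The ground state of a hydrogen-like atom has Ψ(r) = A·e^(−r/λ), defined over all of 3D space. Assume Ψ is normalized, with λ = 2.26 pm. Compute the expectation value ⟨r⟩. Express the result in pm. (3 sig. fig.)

⟨r⟩ ≈ 3.39 pm

By definition ⟨r⟩ = ∫ r |Ψ(r)|² 4πr² dr.
Since the A² factors cancel between numerator and denominator, ⟨r⟩ = 3·λ/2.
Putting λ = 2.26 gives 3.390.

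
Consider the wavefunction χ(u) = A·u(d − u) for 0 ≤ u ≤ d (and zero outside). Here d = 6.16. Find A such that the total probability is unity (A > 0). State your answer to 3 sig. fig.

A ≈ 0.0582

We need A² ∫|f|² du = 1, taking the integral from 0 to d.
Expanding the polynomial and integrating term by term, carrying out the integral gives A² · d^5/30.
Hence A² = 1/[d^5/30].
With d = 6.16: A² = 0.003382 and A = 0.05816.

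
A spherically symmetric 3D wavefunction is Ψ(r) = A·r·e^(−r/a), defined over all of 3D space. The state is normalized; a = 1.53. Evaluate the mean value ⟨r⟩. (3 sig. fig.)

The expectation value is the |Ψ|²-weighted average of r: ∫ r|Ψ|² 4πr² dr.
Since the A² factors cancel between numerator and denominator, ⟨r⟩ = 5·a/2.
Putting a = 1.53 gives 3.825.

⟨r⟩ ≈ 3.83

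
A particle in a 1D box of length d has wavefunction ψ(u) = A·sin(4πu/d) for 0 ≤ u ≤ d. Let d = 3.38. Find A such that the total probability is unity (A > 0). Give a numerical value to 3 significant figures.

We need A² ∫|f|² du = 1, taking the integral from 0 to d.
∫|ψ|² du = A²·(d/2).
Setting this equal to 1 gives A² = 1/(d/2).
With d = 3.38: A² = 0.5917 and A = 0.7692.

A ≈ 0.769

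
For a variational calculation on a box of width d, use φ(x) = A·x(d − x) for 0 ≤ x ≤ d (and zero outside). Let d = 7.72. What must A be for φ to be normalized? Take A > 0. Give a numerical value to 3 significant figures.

A ≈ 0.0331

The normalization condition is ∫|φ|² dx = 1 from 0 to d.
Expanding the polynomial and integrating term by term, the integral (without the A² prefactor) comes out to d^5/30.
Hence A² = 1/[d^5/30].
With d = 7.72: A² = 0.001094 and A = 0.03308.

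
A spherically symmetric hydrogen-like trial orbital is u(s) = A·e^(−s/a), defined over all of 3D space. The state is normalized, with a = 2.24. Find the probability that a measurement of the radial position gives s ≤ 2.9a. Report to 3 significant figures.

P ≈ 0.928

Integrate the radial probability density 4πs²|u|² over s ≤ 2.9a.
The full normalization integral is A²·[π·a^3] = 1, fixing A².
Substituting t = s/a, A², 4π and the length scale all cancel in the ratio: P = ∫_{0}^{2.9} t^2·e^(-2·t) dt / ∫_{0}^{∞} t^2·e^(-2·t) dt.
With ∫ t^2·e^(-2·t) dt = -(2·t^2 + 2·t + 1)·e^(-2·t)/4 + C, the region integral is 1/4 - 1181·e^(-29/5)/200 and the full one is 1/4.
Taking the ratio yields P = 0.9285.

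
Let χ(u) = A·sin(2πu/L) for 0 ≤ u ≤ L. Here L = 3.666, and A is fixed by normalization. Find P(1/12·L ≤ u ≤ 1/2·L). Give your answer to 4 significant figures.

P ≈ 0.4856

P = ∫_{1/12·L}^{1/2·L} |χ(u)|² du.
The normalization integral ∫|χ|²du over the whole domain equals L/2·A², and A² cancels in the ratio.
Let t = u/L; then A² and the length scale cancel, so P = ∫_{1/12}^{1/2} sin(2·π·t)^2 dt ÷ ∫_{0}^{1} sin(2·π·t)^2 dt.
An antiderivative of sin(2·π·t)^2 is t/2 - sin(4·π·t)/(8·π); evaluating from 1/12 to 1/2 gives √(3)/(16·π) + 5/24, while the full integral is 1/2.
Evaluating gives P = √(3)/(8·π) + 5/12.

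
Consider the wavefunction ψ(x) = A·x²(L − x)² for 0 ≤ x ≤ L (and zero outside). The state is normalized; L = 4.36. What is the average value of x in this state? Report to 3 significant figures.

The expectation value is the |ψ|²-weighted average of x: ∫ x|ψ|² dx.
Expanding the polynomial and integrating term by term, evaluating both integrals, ⟨x⟩ = L/2.
With L = 4.36, ⟨x⟩ = 2.180.

⟨x⟩ ≈ 2.18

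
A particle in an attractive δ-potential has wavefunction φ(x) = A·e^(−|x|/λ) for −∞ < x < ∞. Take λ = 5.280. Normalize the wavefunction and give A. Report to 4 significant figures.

A ≈ 0.4352

Require ∫ |φ|² dx = 1 over the whole domain.
With φ = A·e^(−|x|/λ), the integral evaluates to A²·[λ].
Setting this equal to 1 gives A² = 1/(λ).
With λ = 5.280: A² = 0.18939 and A = 0.43519.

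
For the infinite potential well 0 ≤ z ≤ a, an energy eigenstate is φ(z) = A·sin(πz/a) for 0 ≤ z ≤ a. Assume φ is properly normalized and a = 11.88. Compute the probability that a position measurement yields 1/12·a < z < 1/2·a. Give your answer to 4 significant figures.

The probability is P = ∫ |φ|² dz over [1/12·a, 1/2·a].
Since A² = 1/(a/2), this is the region integral divided by the full normalization integral.
Substituting u = z/a, A² and the length scale cancel in the ratio: P = ∫_{1/12}^{1/2} sin(π·u)^2 du / ∫_{0}^{1} sin(π·u)^2 du.
Using ∫ sin(π·u)^2 du = u/2 - sin(2·π·u)/(4·π), the numerator is 1/(8·π) + 5/24 and the denominator is 1/2.
Taking the ratio, P = (3 + 5·π)/(12·π).

P ≈ 0.4962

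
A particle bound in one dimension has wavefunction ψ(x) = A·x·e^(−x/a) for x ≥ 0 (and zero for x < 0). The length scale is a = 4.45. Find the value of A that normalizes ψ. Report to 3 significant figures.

The normalization condition is ∫|ψ|² dx = 1 from 0 to ∞.
The integral (without the A² prefactor) comes out to a^3/4.
Setting this equal to 1 gives A² = 1/(a^3/4).
With a = 4.45: A² = 0.04539 and A = 0.2131.

A ≈ 0.213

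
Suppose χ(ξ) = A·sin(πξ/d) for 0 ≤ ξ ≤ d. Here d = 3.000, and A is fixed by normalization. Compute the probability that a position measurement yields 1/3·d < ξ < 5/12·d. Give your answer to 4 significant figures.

P ≈ 0.1416

The probability is P = ∫ |χ|² dξ over [1/3·d, 5/12·d].
Since A² = 1/(d/2), this is the region integral divided by the full normalization integral.
Let u = ξ/d; then A² and the length scale cancel, so P = ∫_{1/3}^{5/12} sin(π·u)^2 du ÷ ∫_{0}^{1} sin(π·u)^2 du.
An antiderivative of sin(π·u)^2 is u/2 - sin(2·π·u)/(4·π); evaluating from 1/3 to 5/12 gives -1/(8·π) + 1/24 + √(3)/(8·π), while the full integral is 1/2.
This works out to P = (-3 + π + 3·√(3))/(12·π).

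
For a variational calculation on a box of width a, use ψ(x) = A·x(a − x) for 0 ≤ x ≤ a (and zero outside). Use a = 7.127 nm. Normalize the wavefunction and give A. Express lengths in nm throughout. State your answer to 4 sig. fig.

A ≈ 0.04039 nm^(-5/2)

The normalization condition is ∫|ψ|² dx = 1 from 0 to a.
With ψ = A·x(a − x), the integral evaluates to A²·[a^5/30].
So A² = (a^5/30)^(−1).
With a = 7.127: A² = 0.0016315 and A = 0.040392.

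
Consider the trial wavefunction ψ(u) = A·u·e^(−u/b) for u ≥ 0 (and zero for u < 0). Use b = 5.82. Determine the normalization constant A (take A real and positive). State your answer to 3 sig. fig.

A ≈ 0.142

Require ∫ |ψ|² du = 1 over the whole domain.
With ψ = A·u·e^(−u/b), the integral evaluates to A²·[b^3/4].
Hence A² = 1/[b^3/4].
Plugging in b = 5.82 yields A = 0.1424.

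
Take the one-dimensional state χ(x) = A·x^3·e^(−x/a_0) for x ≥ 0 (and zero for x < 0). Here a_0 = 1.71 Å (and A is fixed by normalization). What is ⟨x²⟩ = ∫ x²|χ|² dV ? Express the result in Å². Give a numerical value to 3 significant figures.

⟨x²⟩ = ∫ x^2 |χ|² dx over the full domain.
With ∫₀^∞ x^8 e^(−αx) dx = 8!/α^9, since the A² factors cancel between numerator and denominator, ⟨x²⟩ = 14·a_0^2.
Putting a_0 = 1.71 gives 40.94.

⟨x^2⟩ ≈ 40.9 Å^2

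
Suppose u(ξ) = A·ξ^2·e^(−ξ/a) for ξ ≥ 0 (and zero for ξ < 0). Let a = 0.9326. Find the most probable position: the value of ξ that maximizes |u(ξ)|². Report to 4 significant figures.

The maximum of |u(ξ)|² occurs where its derivative vanishes.
Solving yields ξ = 2·a.
With a = 0.9326, the most probable position is 1.8652.

ξ ≈ 1.865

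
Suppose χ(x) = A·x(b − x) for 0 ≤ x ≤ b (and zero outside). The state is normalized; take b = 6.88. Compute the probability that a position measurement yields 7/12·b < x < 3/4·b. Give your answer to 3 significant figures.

P ≈ 0.243

The probability is P = ∫ |χ|² dx over [7/12·b, 3/4·b].
With A² fixed by ∫|χ|² = 1, i.e. A² = (b^5/30)^(−1), substitute and integrate.
Substituting u = x/b, A² and the length scale cancel in the ratio: P = ∫_{7/12}^{3/4} u^2·(1 - u)^2 du / ∫_{0}^{1} u^2·(1 - u)^2 du.
An antiderivative of u^2·(1 - u)^2 is u^3·(6·u^2 - 15·u + 10)/30; evaluating from 7/12 to 3/4 gives ≈ 0.0081035, while the full integral is 1/30.
This works out to P = 0.2431.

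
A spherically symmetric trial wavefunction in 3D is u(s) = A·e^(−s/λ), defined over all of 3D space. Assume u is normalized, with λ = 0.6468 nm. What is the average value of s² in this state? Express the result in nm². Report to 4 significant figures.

⟨s^2⟩ ≈ 1.255 nm^2

By definition ⟨s²⟩ = ∫ s^2 |u(s)|² 4πs² ds.
The ratio of the moment integral to the normalization integral gives ⟨s²⟩ = 3·λ^2.
With λ = 0.6468, ⟨s^2⟩ = 1.2551.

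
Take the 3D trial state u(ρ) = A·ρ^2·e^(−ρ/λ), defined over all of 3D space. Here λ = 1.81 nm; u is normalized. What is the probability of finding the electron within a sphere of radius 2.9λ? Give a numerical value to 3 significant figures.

P ≈ 0.362

Integrate the radial probability density 4πρ²|u|² over ρ ≤ 2.9λ.
Normalization gives A² = 1/(45·π·λ^7/2).
Substituting t = ρ/λ, A², 4π and the length scale all cancel in the ratio: P = ∫_{0}^{2.9} t^6·e^(-2·t) dt / ∫_{0}^{∞} t^6·e^(-2·t) dt.
Using ∫ t^6·e^(-2·t) dt = -(4·t^6 + 12·t^5 + 30·t^4 + 60·t^3 + 90·t^2 + 90·t + 45)·e^(-2·t)/8, the numerator is ≈ 2.0340 and the denominator is 45/8.
Taking the ratio yields P = 0.3616.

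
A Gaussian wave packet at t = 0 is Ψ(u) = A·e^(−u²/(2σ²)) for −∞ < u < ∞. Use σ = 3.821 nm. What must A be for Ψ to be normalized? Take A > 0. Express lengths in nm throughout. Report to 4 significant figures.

A ≈ 0.3843 nm^(-1/2)

We need A² ∫|f|² du = 1, taking the integral from −∞ to ∞.
Carrying out the integral gives A² · √(π)·σ.
Setting this equal to 1 gives A² = 1/(√(π)·σ).
Plugging in σ = 3.821 yields A = 0.38426.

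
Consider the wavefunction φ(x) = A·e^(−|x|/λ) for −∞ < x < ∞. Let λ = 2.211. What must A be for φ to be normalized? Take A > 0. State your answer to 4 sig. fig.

A ≈ 0.6725

We need A² ∫|f|² dx = 1, taking the integral from −∞ to ∞.
∫|φ|² dx = A²·(λ).
Hence A² = 1/[λ].
Substituting λ = 2.211 gives A² = 0.45228, so A = 0.67252.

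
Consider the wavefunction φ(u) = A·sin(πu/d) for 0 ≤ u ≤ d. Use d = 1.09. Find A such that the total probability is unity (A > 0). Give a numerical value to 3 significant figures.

We need A² ∫|f|² du = 1, taking the integral from 0 to d.
∫|φ|² du = A²·(d/2).
So A² = (d/2)^(−1).
Plugging in d = 1.09 yields A = 1.355.

A ≈ 1.35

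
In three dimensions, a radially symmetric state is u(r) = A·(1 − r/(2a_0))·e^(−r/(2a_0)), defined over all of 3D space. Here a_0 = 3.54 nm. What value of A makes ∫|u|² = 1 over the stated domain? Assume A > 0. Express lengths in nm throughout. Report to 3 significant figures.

We need A² ∫|f|² 4πr² dr = 1, taking the integral from 0 to ∞.
The angular integral contributes 4π, leaving ∫₀^∞ r²|u|² dr.
Using ∫₀^∞ rⁿ e^(−αr) dr = n!/αⁿ⁺¹, ∫|u|² 4πr² dr = A²·(8·π·a_0^3).
With a_0 = 3.54: A² = 0.0008969 and A = 0.02995.

A ≈ 0.0299 nm^(-3/2)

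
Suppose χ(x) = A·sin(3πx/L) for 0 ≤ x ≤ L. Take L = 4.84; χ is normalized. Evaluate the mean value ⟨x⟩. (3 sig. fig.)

⟨x⟩ = ∫ x |χ|² dx over the full domain.
With ∫₀^L sin²(nπx/L) dx = L/2, the ratio of the moment integral to the normalization integral gives ⟨x⟩ = L/2.
Putting L = 4.84 gives 2.420.

⟨x⟩ ≈ 2.42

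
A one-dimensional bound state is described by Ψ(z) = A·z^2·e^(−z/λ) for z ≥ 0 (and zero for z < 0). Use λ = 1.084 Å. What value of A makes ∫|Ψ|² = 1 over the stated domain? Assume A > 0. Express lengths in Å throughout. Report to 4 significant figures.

A ≈ 0.9438 Å^(-5/2)

The normalization condition is ∫|Ψ|² dz = 1 from 0 to ∞.
Using ∫₀^∞ zⁿ e^(−αz) dz = n!/αⁿ⁺¹, carrying out the integral gives A² · 3·λ^5/4.
So A² = (3·λ^5/4)^(−1).
Plugging in λ = 1.084 yields A = 0.94384.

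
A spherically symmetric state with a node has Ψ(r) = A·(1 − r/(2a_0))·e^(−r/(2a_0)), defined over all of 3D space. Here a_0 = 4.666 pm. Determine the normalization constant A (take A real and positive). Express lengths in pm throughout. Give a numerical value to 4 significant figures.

Normalization requires ∫|Ψ|² 4πr² dr = 1, integrated from 0 to ∞.
With ∫₀^∞ r^4 e^(−αr) dr = 4!/α^5, ∫|Ψ|² 4πr² dr = A²·(8·π·a_0^3).
So A² = (8·π·a_0^3)^(−1).
Plugging in a_0 = 4.666 yields A = 0.019791.

A ≈ 0.01979 pm^(-3/2)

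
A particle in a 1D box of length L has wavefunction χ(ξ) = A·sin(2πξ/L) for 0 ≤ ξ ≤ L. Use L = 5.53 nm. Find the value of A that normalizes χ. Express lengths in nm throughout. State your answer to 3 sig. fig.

A ≈ 0.601 nm^(-1/2)

Normalization requires ∫|χ|² dξ = 1, integrated from 0 to L.
Using sin²θ = (1 − cos 2θ)/2, with χ = A·sin(2πξ/L), the integral evaluates to A²·[L/2].
Hence A² = 1/[L/2].
Substituting L = 5.53 gives A² = 0.3617, so A = 0.6014.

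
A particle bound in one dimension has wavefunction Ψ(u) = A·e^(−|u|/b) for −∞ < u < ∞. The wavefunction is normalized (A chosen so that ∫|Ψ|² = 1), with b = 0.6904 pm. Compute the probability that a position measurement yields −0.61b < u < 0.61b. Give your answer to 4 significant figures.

P = ∫_{−0.61b}^{0.61b} |Ψ(u)|² du.
The normalization integral ∫|Ψ|²du over the whole domain equals b·A², and A² cancels in the ratio.
By symmetry take twice the u ≥ 0 contribution in numerator and denominator; the 2's cancel. Let t = u/b; then A² and the length scale cancel, so P = ∫_{0}^{0.61} e^(-2·t) dt ÷ ∫_{0}^{∞} e^(-2·t) dt.
Using ∫ e^(-2·t) dt = -e^(-2·t)/2, the numerator is 1/2 - e^(-61/50)/2 and the denominator is 1/2.
The result is P = 0.70477.

P ≈ 0.7048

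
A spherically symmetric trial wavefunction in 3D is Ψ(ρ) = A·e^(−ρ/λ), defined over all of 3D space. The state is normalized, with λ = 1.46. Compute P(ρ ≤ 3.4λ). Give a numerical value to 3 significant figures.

P ≈ 0.966

With dV = 4πρ²dρ, the probability is ∫|Ψ|² dV over ρ ≤ 3.4λ.
The full normalization integral is A²·[π·λ^3] = 1, fixing A².
Let u = ρ/λ; then A², 4π and the length scale all cancel, so P = ∫_{0}^{3.4} u^2·e^(-2·u) du ÷ ∫_{0}^{∞} u^2·e^(-2·u) du.
An antiderivative of u^2·e^(-2·u) is -(2·u^2 + 2·u + 1)·e^(-2·u)/4; evaluating from 0 to 3.4 gives 1/4 - 773·e^(-34/5)/100, while the full integral is 1/4.
Taking the ratio yields P = 0.9656.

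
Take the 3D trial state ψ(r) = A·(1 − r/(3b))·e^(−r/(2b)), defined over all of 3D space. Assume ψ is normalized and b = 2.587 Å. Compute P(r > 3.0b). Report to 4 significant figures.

P ≈ 0.6472

With dV = 4πr²dr, the probability is ∫|ψ|² dV over r > 3.0b.
A² is fixed by ∫₀^∞ 4πr²|ψ|² dr = 1, i.e. A² = (8·π·b^3/3)^(−1).
In terms of u = r/b (A², 4π and the length scale all cancel between numerator and denominator), P = [∫_{3.0}^{∞} u^2·(1 - u/3)^2·e^(-u) du] / [∫_{0}^{∞} u^2·(1 - u/3)^2·e^(-u) du].
An antiderivative of u^2·(1 - u/3)^2·e^(-u) is (-u^4 + 2·u^3 - 3·u^2 - 6·u - 6)·e^(-u)/9; evaluating from 3.0 to ∞ gives 26·e^(-3)/3, while the full integral is 2/3.
Taking the ratio yields P = 0.64723.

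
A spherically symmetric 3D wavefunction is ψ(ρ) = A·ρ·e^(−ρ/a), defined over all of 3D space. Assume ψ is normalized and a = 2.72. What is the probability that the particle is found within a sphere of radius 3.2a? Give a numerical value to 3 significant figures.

Integrate the radial probability density 4πρ²|ψ|² over ρ ≤ 3.2a.
Normalization gives A² = 1/(3·π·a^5).
In terms of u = ρ/a (A², 4π and the length scale all cancel between numerator and denominator), P = [∫_{0}^{3.2} u^4·e^(-2·u) du] / [∫_{0}^{∞} u^4·e^(-2·u) du].
With ∫ u^4·e^(-2·u) du = -(u^4/2 + u^3 + 3·u^2/2 + 3·u/2 + 3/4)·e^(-2·u) + C, the region integral is ≈ 0.57370 and the full one is 3/4.
The region integral divided by the full integral gives P = 0.7649.

P ≈ 0.765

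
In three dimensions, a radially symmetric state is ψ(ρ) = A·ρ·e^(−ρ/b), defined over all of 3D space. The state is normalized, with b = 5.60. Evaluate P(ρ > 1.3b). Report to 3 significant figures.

P ≈ 0.877

P = ∫ |ψ|² 4πρ² dρ over ρ > 1.3b.
The full normalization integral is A²·[3·π·b^5] = 1, fixing A².
Substituting u = ρ/b, A², 4π and the length scale all cancel in the ratio: P = ∫_{1.3}^{∞} u^4·e^(-2·u) du / ∫_{0}^{∞} u^4·e^(-2·u) du.
Using ∫ u^4·e^(-2·u) du = -(u^4/2 + u^3 + 3·u^2/2 + 3·u/2 + 3/4)·e^(-2·u), the numerator is ≈ 0.65807 and the denominator is 3/4.
This evaluates to P = 0.8774.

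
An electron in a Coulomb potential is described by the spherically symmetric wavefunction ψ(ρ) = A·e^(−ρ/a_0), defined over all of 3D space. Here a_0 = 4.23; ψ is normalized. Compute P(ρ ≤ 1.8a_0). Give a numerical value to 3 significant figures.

P ≈ 0.697

With dV = 4πρ²dρ, the probability is ∫|ψ|² dV over ρ ≤ 1.8a_0.
A² is fixed by ∫₀^∞ 4πρ²|ψ|² dρ = 1, i.e. A² = (π·a_0^3)^(−1).
In terms of u = ρ/a_0 (A², 4π and the length scale all cancel between numerator and denominator), P = [∫_{0}^{1.8} u^2·e^(-2·u) du] / [∫_{0}^{∞} u^2·e^(-2·u) du].
With ∫ u^2·e^(-2·u) du = -(2·u^2 + 2·u + 1)·e^(-2·u)/4 + C, the region integral is 1/4 - 277·e^(-18/5)/100 and the full one is 1/4.
This evaluates to P = 0.6973.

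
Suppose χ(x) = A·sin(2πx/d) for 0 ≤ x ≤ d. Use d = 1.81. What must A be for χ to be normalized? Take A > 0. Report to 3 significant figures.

We need A² ∫|f|² dx = 1, taking the integral from 0 to d.
The integral (without the A² prefactor) comes out to d/2.
Setting this equal to 1 gives A² = 1/(d/2).
With d = 1.81: A² = 1.105 and A = 1.051.

A ≈ 1.05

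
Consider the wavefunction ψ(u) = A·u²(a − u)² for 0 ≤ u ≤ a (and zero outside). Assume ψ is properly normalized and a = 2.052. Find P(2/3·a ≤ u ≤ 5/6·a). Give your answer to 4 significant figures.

The probability is P = ∫ |ψ|² du over [2/3·a, 5/6·a].
With A² fixed by ∫|ψ|² = 1, i.e. A² = (a^9/630)^(−1), substitute and integrate.
In terms of t = u/a (A² and the length scale cancel between numerator and denominator), P = [∫_{2/3}^{5/6} t^4·(1 - t)^4 dt] / [∫_{0}^{1} t^4·(1 - t)^4 dt].
With ∫ t^4·(1 - t)^4 dt = t^5·(70·t^4 - 315·t^3 + 540·t^2 - 420·t + 126)/630 + C, the region integral is ≈ 0.000215708 and the full one is 1/630.
This works out to P = 0.13590.

P ≈ 0.1359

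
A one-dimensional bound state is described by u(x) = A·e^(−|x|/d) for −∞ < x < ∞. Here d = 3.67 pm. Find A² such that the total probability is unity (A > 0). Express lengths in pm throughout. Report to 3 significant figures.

A^2 ≈ 0.272 pm^(-1)

We need A² ∫|f|² dx = 1, taking the integral from −∞ to ∞.
The integral (without the A² prefactor) comes out to d.
Plugging in d = 3.67 yields A = 0.5220.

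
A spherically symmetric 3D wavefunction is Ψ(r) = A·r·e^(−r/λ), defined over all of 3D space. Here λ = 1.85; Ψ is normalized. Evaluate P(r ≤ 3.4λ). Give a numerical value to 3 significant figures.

Integrate the radial probability density 4πr²|Ψ|² over r ≤ 3.4λ.
A² is fixed by ∫₀^∞ 4πr²|Ψ|² dr = 1, i.e. A² = (3·π·λ^5)^(−1).
Let u = r/λ; then A², 4π and the length scale all cancel, so P = ∫_{0}^{3.4} u^4·e^(-2·u) du ÷ ∫_{0}^{∞} u^4·e^(-2·u) du.
An antiderivative of u^4·e^(-2·u) is -(u^4/2 + u^3 + 3·u^2/2 + 3·u/2 + 3/4)·e^(-2·u); evaluating from 0 to 3.4 gives ≈ 0.60598, while the full integral is 3/4.
The region integral divided by the full integral gives P = 0.8080.

P ≈ 0.808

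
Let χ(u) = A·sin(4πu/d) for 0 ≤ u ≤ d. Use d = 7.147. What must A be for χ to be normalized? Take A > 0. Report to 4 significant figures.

A ≈ 0.5290

Require ∫ |χ|² du = 1 over the whole domain.
The integral (without the A² prefactor) comes out to d/2.
Hence A² = 1/[d/2].
Plugging in d = 7.147 yields A = 0.52900.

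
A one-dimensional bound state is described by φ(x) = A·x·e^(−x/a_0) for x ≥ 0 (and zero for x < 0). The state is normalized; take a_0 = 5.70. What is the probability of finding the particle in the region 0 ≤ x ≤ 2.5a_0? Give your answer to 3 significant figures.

P ≈ 0.875

The probability is P = ∫ |φ|² dx over [0, 2.5a_0].
With A² fixed by ∫|φ|² = 1, i.e. A² = (a_0^3/4)^(−1), substitute and integrate.
In terms of u = x/a_0 (A² and the length scale cancel between numerator and denominator), P = [∫_{0}^{2.5} u^2·e^(-2·u) du] / [∫_{0}^{∞} u^2·e^(-2·u) du].
With ∫ u^2·e^(-2·u) du = -(2·u^2 + 2·u + 1)·e^(-2·u)/4 + C, the region integral is 1/4 - 37·e^(-5)/8 and the full one is 1/4.
This works out to P = 0.8753.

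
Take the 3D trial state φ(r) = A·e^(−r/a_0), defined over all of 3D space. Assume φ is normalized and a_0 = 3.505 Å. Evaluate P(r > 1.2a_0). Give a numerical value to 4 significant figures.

P ≈ 0.5697

Integrate the radial probability density 4πr²|φ|² over r > 1.2a_0.
The full normalization integral is A²·[π·a_0^3] = 1, fixing A².
Let u = r/a_0; then A², 4π and the length scale all cancel, so P = ∫_{1.2}^{∞} u^2·e^(-2·u) du ÷ ∫_{0}^{∞} u^2·e^(-2·u) du.
Using ∫ u^2·e^(-2·u) du = -(2·u^2 + 2·u + 1)·e^(-2·u)/4, the numerator is 157·e^(-12/5)/100 and the denominator is 1/4.
This evaluates to P = 0.56971.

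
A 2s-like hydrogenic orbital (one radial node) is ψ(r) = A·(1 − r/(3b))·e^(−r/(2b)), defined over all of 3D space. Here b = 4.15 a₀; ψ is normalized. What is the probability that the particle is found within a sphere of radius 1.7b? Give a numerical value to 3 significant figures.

P = ∫ |ψ|² 4πr² dr over r ≤ 1.7b.
The full normalization integral is A²·[8·π·b^3/3] = 1, fixing A².
Let u = r/b; then A², 4π and the length scale all cancel, so P = ∫_{0}^{1.7} u^2·(1 - u/3)^2·e^(-u) du ÷ ∫_{0}^{∞} u^2·(1 - u/3)^2·e^(-u) du.
An antiderivative of u^2·(1 - u/3)^2·e^(-u) is (-u^4 + 2·u^3 - 3·u^2 - 6·u - 6)·e^(-u)/9; evaluating from 0 to 1.7 gives ≈ 0.19177, while the full integral is 2/3.
The region integral divided by the full integral gives P = 0.2877.

P ≈ 0.288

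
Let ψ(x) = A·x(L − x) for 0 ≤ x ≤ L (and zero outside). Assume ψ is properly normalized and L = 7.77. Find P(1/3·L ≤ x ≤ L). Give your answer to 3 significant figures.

The probability is P = ∫ |ψ|² dx over [1/3·L, L].
With A² fixed by ∫|ψ|² = 1, i.e. A² = (L^5/30)^(−1), substitute and integrate.
Substituting u = x/L, A² and the length scale cancel in the ratio: P = ∫_{1/3}^{1} u^2·(1 - u)^2 du / ∫_{0}^{1} u^2·(1 - u)^2 du.
With ∫ u^2·(1 - u)^2 du = u^3·(6·u^2 - 15·u + 10)/30 + C, the region integral is 32/1215 and the full one is 1/30.
This works out to P = 64/81.

P ≈ 0.790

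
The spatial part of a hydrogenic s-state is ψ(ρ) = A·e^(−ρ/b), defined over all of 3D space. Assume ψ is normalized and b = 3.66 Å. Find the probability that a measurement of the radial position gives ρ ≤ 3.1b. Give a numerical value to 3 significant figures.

P ≈ 0.946

Integrate the radial probability density 4πρ²|ψ|² over ρ ≤ 3.1b.
Normalization gives A² = 1/(π·b^3).
Substituting u = ρ/b, A², 4π and the length scale all cancel in the ratio: P = ∫_{0}^{3.1} u^2·e^(-2·u) du / ∫_{0}^{∞} u^2·e^(-2·u) du.
An antiderivative of u^2·e^(-2·u) is -(2·u^2 + 2·u + 1)·e^(-2·u)/4; evaluating from 0 to 3.1 gives 1/4 - 1321·e^(-31/5)/200, while the full integral is 1/4.
Taking the ratio yields P = 0.9464.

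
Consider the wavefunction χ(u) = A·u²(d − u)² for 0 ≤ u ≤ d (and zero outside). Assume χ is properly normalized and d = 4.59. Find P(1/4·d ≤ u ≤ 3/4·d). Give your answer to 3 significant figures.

P ≈ 0.902

|χ|² is the probability density, so P = ∫_{1/4·d}^{3/4·d} |χ|² du.
With A² fixed by ∫|χ|² = 1, i.e. A² = (d^9/630)^(−1), substitute and integrate.
Substituting t = u/d, A² and the length scale cancel in the ratio: P = ∫_{1/4}^{3/4} t^4·(1 - t)^4 dt / ∫_{0}^{1} t^4·(1 - t)^4 dt.
Using ∫ t^4·(1 - t)^4 dt = t^5·(70·t^4 - 315·t^3 + 540·t^2 - 420·t + 126)/630, the numerator is ≈ 0.0014320 and the denominator is 1/630.
Evaluating gives P = 0.9021.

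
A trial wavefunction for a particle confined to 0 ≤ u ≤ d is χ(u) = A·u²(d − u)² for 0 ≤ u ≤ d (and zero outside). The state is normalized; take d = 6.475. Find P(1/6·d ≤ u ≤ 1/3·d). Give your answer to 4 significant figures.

The probability is P = ∫ |χ|² du over [1/6·d, 1/3·d].
Since A² = 1/(d^9/630), this is the region integral divided by the full normalization integral.
In terms of t = u/d (A² and the length scale cancel between numerator and denominator), P = [∫_{1/6}^{1/3} t^4·(1 - t)^4 dt] / [∫_{0}^{1} t^4·(1 - t)^4 dt].
An antiderivative of t^4·(1 - t)^4 is t^5·(70·t^4 - 315·t^3 + 540·t^2 - 420·t + 126)/630; evaluating from 1/6 to 1/3 gives ≈ 0.000215708, while the full integral is 1/630.
The result is P = 0.13590.

P ≈ 0.1359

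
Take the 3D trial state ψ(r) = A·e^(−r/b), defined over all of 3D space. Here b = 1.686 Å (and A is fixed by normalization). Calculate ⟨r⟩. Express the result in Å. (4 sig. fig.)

⟨r⟩ ≈ 2.529 Å

By definition ⟨r⟩ = ∫ r |ψ(r)|² 4πr² dr.
With ∫₀^∞ r^3 e^(−αr) dr = 3!/α^4, the ratio of the moment integral to the normalization integral gives ⟨r⟩ = 3·b/2.
With b = 1.686, ⟨r⟩ = 2.5290.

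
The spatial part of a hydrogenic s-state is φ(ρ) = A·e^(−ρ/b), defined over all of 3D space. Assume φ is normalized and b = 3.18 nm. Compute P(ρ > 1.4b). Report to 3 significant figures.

P = ∫ |φ|² 4πρ² dρ over ρ > 1.4b.
The full normalization integral is A²·[π·b^3] = 1, fixing A².
Substituting u = ρ/b, A², 4π and the length scale all cancel in the ratio: P = ∫_{1.4}^{∞} u^2·e^(-2·u) du / ∫_{0}^{∞} u^2·e^(-2·u) du.
An antiderivative of u^2·e^(-2·u) is -(2·u^2 + 2·u + 1)·e^(-2·u)/4; evaluating from 1.4 to ∞ gives 193·e^(-14/5)/100, while the full integral is 1/4.
Taking the ratio yields P = 0.4695.

P ≈ 0.469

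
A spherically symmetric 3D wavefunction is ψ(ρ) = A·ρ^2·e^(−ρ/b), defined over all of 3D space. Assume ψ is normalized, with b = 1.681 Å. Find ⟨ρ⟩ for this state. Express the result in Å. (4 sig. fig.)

⟨ρ⟩ = ∫ ρ |ψ|² 4πρ² dρ over the full domain.
Recall ∫₀^∞ ρ^m e^(−ρ/β) dρ = m!·β^(m+1), the ratio of the moment integral to the normalization integral gives ⟨ρ⟩ = 7·b/2.
Putting b = 1.681 gives 5.8835.

⟨ρ⟩ ≈ 5.884 Å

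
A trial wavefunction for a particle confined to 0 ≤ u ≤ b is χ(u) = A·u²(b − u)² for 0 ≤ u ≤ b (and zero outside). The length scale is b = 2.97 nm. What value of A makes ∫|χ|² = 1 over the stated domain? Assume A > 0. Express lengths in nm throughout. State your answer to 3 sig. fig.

A ≈ 0.187 nm^(-9/2)

We need A² ∫|f|² du = 1, taking the integral from 0 to b.
Expanding the polynomial and integrating term by term, carrying out the integral gives A² · b^9/630.
Hence A² = 1/[b^9/630].
Substituting b = 2.97 gives A² = 0.03504, so A = 0.1872.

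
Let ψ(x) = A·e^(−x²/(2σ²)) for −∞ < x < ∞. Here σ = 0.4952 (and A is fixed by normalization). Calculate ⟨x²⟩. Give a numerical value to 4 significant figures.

⟨x^2⟩ ≈ 0.1226

The expectation value is the |ψ|²-weighted average of x^2: ∫ x^2|ψ|² dx.
Since the A² factors cancel between numerator and denominator, ⟨x²⟩ = σ^2/2.
Putting σ = 0.4952 gives 0.12261.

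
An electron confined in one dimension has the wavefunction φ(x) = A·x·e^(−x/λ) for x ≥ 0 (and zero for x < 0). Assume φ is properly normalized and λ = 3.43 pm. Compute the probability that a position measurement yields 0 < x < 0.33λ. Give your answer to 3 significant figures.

P ≈ 0.0295

|φ|² is the probability density, so P = ∫_{0}^{0.33λ} |φ|² dx.
With A² fixed by ∫|φ|² = 1, i.e. A² = (λ^3/4)^(−1), substitute and integrate.
Let u = x/λ; then A² and the length scale cancel, so P = ∫_{0}^{0.33} u^2·e^(-2·u) du ÷ ∫_{0}^{∞} u^2·e^(-2·u) du.
Using ∫ u^2·e^(-2·u) du = -(2·u^2 + 2·u + 1)·e^(-2·u)/4, the numerator is ≈ 0.0073641 and the denominator is 1/4.
This works out to P = 0.02946.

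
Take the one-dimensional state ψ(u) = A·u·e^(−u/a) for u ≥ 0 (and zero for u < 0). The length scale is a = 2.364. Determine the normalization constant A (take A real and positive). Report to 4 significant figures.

Normalization requires ∫|ψ|² du = 1, integrated from 0 to ∞.
With ∫₀^∞ u^2 e^(−αu) du = 2!/α^3, ∫|ψ|² du = A²·(a^3/4).
Plugging in a = 2.364 yields A = 0.55025.

A ≈ 0.5502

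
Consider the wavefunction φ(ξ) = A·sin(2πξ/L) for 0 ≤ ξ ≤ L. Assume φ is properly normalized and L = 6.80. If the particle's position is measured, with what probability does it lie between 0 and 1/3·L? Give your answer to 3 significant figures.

P = ∫_{0}^{1/3·L} |φ(ξ)|² dξ.
The normalization integral ∫|φ|²dξ over the whole domain equals L/2·A², and A² cancels in the ratio.
Substituting u = ξ/L, A² and the length scale cancel in the ratio: P = ∫_{0}^{1/3} sin(2·π·u)^2 du / ∫_{0}^{1} sin(2·π·u)^2 du.
An antiderivative of sin(2·π·u)^2 is u/2 - sin(4·π·u)/(8·π); evaluating from 0 to 1/3 gives √(3)/(16·π) + 1/6, while the full integral is 1/2.
This works out to P = (√(3)/8 + π/3)/π.

P ≈ 0.402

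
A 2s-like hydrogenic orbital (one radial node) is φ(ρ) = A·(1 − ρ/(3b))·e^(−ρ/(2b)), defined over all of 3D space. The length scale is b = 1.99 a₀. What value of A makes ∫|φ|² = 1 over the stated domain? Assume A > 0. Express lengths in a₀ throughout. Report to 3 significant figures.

We need A² ∫|f|² 4πρ² dρ = 1, taking the integral from 0 to ∞.
With φ = A·(1 − ρ/(3b))·e^(−ρ/(2b)), the integral evaluates to A²·[8·π·b^3/3].
So A² = (8·π·b^3/3)^(−1).
With b = 1.99: A² = 0.01515 and A = 0.1231.

A ≈ 0.123 a₀^(-3/2)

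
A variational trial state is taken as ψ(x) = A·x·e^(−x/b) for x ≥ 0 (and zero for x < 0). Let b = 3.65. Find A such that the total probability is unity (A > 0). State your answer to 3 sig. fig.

A ≈ 0.287

Normalization requires ∫|ψ|² dx = 1, integrated from 0 to ∞.
Using ∫₀^∞ xⁿ e^(−αx) dx = n!/αⁿ⁺¹, carrying out the integral gives A² · b^3/4.
So A² = (b^3/4)^(−1).
With b = 3.65: A² = 0.08226 and A = 0.2868.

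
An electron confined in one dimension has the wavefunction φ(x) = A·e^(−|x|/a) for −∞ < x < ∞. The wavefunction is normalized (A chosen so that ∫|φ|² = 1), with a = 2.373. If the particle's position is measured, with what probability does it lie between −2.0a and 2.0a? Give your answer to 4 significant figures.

P ≈ 0.9817

P = ∫_{−2.0a}^{2.0a} |φ(x)|² dx.
With A² fixed by ∫|φ|² = 1, i.e. A² = (a)^(−1), substitute and integrate.
Both integrals are even about x = 0, so only the x ≥ 0 halves are needed (the factors of 2 cancel). In terms of u = x/a (A² and the length scale cancel between numerator and denominator), P = [∫_{0}^{2.0} e^(-2·u) du] / [∫_{0}^{∞} e^(-2·u) du].
With ∫ e^(-2·u) du = -e^(-2·u)/2 + C, the region integral is 1/2 - e^(-4)/2 and the full one is 1/2.
Evaluating gives P = 0.98168.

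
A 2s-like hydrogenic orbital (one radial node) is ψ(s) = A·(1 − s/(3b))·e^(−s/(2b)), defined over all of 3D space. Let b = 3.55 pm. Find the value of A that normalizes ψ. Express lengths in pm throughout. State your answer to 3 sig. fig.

We need A² ∫|f|² 4πs² ds = 1, taking the integral from 0 to ∞.
(Spherical symmetry: dV = 4πs² ds.)
The integral (without the A² prefactor) comes out to 8·π·b^3/3.
Hence A² = 1/[8·π·b^3/3].
Substituting b = 3.55 gives A² = 0.002668, so A = 0.05165.

A ≈ 0.0517 pm^(-3/2)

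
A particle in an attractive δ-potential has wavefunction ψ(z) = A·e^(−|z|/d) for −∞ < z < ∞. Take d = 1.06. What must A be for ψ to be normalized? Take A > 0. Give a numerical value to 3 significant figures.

Normalization requires ∫|ψ|² dz = 1, integrated from −∞ to ∞.
Recall ∫₀^∞ z^m e^(−z/β) dz = m!·β^(m+1), carrying out the integral gives A² · d.
Plugging in d = 1.06 yields A = 0.9713.

A ≈ 0.971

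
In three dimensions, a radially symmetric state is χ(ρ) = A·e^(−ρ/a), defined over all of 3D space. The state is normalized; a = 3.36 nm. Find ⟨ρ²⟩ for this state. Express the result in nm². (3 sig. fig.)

⟨ρ²⟩ = ∫ ρ^2 |χ|² 4πρ² dρ over the full domain.
Recall ∫₀^∞ ρ^m e^(−ρ/β) dρ = m!·β^(m+1), since the A² factors cancel between numerator and denominator, ⟨ρ²⟩ = 3·a^2.
With a = 3.36, ⟨ρ^2⟩ = 33.87.

⟨ρ^2⟩ ≈ 33.9 nm^2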